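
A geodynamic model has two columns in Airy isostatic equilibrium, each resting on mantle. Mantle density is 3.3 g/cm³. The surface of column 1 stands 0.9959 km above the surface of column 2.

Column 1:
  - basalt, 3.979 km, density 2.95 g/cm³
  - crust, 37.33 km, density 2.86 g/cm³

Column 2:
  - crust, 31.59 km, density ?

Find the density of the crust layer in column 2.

Take the compensation level at the base of the deeper column (depth z_c below the surface of column 1) and equate Σ ρ_i t_i down to z_c; mantle fills any gap and the z_c terms cancel.
Column 1: 3.979×2.95 + 37.33×2.86 + (z_c − 41.309)×3.3
Column 2: 0.9959×0 + 31.59×ρ + (z_c − 0.9959 − 31.59)×3.3
The z_c×3.3 term appears on both sides and cancels. Collect the known terms of each column as K = Σ(ρt)_known − 3.3 × (depth of known layers): K_1 = 118.50185 − 3.3×41.309 = −17.81785; K_2 = 0 − 3.3×(0.9959 + 31.59) = −107.53347.
Balance: K_1 = K_2 + 31.59×ρ, so ρ = (K_1 − K_2)/31.59 = 89.7156/31.59 = 2.84 g/cm³.

2.84 g/cm³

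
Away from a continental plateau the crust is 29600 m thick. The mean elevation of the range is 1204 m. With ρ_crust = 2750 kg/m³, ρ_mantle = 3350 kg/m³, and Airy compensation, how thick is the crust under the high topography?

36300 m

Root depth r = h ρ_c / (ρ_m − ρ_c) = 1204 m × 2750 / 600 = 5518 m.
Total thickness = T + h + r = 29600 m + 1204 m + 5518 m = 36300 m.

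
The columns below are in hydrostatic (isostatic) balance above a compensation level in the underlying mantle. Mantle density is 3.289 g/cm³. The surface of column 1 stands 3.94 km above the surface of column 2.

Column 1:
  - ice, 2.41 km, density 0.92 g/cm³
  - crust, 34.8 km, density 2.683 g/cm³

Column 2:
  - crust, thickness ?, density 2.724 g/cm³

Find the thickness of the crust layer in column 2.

24.5 km

Take the compensation level at the base of the deeper column (depth z_c below the surface of column 1) and equate Σ ρ_i t_i down to z_c; mantle fills any gap and the z_c terms cancel.
Column 1: 2.41×0.92 + 34.8×2.683 + (z_c − 37.21)×3.289
Column 2: 3.94×0 + x×2.724 + (z_c − 3.94 − 0 − x)×3.289
The z_c×3.289 term appears on both sides and cancels. Collect the known terms of each column as K = Σ(ρt)_known − 3.289 × (depth of known layers): K_1 = 95.5856 − 3.289×37.21 = −26.79809; K_2 = 0 − 3.289×(3.94 + 0) = −12.95866.
Balance: K_1 = K_2 − x×(3.289 − 2.724), so x = (K_2 − K_1)/(3.289 − 2.724) = 13.8394/0.565 = 24.5 km.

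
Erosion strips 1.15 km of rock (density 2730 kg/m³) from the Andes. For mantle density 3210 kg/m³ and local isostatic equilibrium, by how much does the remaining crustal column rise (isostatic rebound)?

Unloading: uplift u = e ρ_c/ρ_m = 1.15 km × 2730/3210 = 0.978 km.

0.978 km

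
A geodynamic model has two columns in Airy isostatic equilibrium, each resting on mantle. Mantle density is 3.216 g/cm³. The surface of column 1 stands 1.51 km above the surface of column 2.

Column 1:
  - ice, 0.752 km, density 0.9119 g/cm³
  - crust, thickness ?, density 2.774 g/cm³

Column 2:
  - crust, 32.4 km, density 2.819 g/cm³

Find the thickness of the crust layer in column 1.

36.2 km

Take the compensation level at the base of the deeper column (depth z_c below the surface of column 1) and equate Σ ρ_i t_i down to z_c; mantle fills any gap and the z_c terms cancel.
Column 1: 0.752×0.9119 + x×2.774 + (z_c − 0.752 − x)×3.216
Column 2: 1.51×0 + 32.4×2.819 + (z_c − 1.51 − 32.4)×3.216
The z_c×3.216 term appears on both sides and cancels. Collect the known terms of each column as K = Σ(ρt)_known − 3.216 × (depth of known layers): K_1 = 0.6857488 − 3.216×0.752 = −1.7326832; K_2 = 91.3356 − 3.216×(1.51 + 32.4) = −17.71896.
Balance: K_1 − x×(3.216 − 2.774) = K_2, so x = (K_1 − K_2)/(3.216 − 2.774) = 15.9863/0.442 = 36.2 km.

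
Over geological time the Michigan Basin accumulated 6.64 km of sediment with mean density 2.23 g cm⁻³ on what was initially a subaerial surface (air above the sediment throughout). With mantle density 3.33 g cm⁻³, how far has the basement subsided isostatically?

4.45 km

Subaerial load: s = t ρ_sed / ρ_m = 6.64 km × 2.23/3.33 = 4.45 km.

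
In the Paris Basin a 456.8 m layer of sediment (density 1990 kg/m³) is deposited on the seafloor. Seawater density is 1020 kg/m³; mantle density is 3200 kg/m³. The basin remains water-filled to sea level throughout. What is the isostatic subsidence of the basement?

Submarine loading: the sediment displaces seawater, and the subsidence is in turn flooded, so s (ρ_m − ρ_w) = t (ρ_sed − ρ_w).
s = 456.8 m × (1990 − 1020) / (3200 − 1020) = 203 m.

203 m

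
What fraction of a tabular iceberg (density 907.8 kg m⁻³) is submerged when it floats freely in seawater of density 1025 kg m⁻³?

0.886

Submerged fraction = ρ_obj/ρ_fluid = 907.8/1025 = 0.886.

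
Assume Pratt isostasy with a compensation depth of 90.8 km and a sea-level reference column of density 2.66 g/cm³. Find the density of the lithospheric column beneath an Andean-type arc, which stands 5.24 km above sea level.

2.51 g/cm³

Pratt balance: ρ_ref D = ρ (D + h).
ρ = ρ_ref D/(D + h) = 2.66 × 90.8 km/(90.8 km + 5.24 km) = 2.51 g/cm³.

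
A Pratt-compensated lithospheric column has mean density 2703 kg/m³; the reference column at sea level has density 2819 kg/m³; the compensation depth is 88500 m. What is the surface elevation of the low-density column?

3800 m

ρ_ref D = ρ (D + h) → h = D (ρ_ref − ρ)/ρ.
h = 88500 m × (2819 − 2703)/2703 = 3800 m.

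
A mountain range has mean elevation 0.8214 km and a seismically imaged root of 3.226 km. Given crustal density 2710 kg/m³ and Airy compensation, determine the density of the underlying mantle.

3400 kg/m³

Airy balance: ρ_c h = (ρ_m − ρ_c) r → ρ_m = ρ_c (1 + h/r).
ρ_m = 2710 × (1 + 0.8214 km/3.226 km) = 3400 kg/m³.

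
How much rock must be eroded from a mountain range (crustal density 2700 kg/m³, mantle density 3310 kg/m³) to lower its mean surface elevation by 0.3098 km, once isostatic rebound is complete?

Net drop Δ = e − u = e − e ρ_c/ρ_m = e (ρ_m − ρ_c)/ρ_m.
e = Δ ρ_m/(ρ_m − ρ_c) = 0.3098 km × 3310/610 = 1.68 km.

1.68 km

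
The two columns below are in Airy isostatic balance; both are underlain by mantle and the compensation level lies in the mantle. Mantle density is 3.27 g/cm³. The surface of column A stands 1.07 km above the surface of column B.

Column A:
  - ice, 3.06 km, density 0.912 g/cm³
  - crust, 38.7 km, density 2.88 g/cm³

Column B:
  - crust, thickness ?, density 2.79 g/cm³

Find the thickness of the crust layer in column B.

Take the compensation level at the base of the deeper column (depth z_c below the surface of column A) and equate Σ ρ_i t_i down to z_c; mantle fills any gap and the z_c terms cancel.
Column A: 3.06×0.912 + 38.7×2.88 + (z_c − 41.76)×3.27
Column B: 1.07×0 + x×2.79 + (z_c − 1.07 − 0 − x)×3.27
The z_c×3.27 term appears on both sides and cancels. Collect the known terms of each column as K = Σ(ρt)_known − 3.27 × (depth of known layers): K_A = 114.24672 − 3.27×41.76 = −22.30848; K_B = 0 − 3.27×(1.07 + 0) = −3.4989.
Balance: K_A = K_B − x×(3.27 − 2.79), so x = (K_B − K_A)/(3.27 − 2.79) = 18.8096/0.48 = 39.2 km.

39.2 km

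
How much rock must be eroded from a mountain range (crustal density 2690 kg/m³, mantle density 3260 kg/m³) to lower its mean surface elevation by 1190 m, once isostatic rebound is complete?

Net drop Δ = e − u = e − e ρ_c/ρ_m = e (ρ_m − ρ_c)/ρ_m.
e = Δ ρ_m/(ρ_m − ρ_c) = 1190 m × 3260/570 = 6810 m.

6810 m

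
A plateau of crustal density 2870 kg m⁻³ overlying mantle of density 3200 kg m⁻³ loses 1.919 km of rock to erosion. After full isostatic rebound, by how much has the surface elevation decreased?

Rebound u = e ρ_c/ρ_m = 1.919 km × 2870/3200 = 1.721 km.
Net surface drop = e − u = 1.919 km − 1.721 km = e (ρ_m − ρ_c)/ρ_m = 0.198 km.

0.198 km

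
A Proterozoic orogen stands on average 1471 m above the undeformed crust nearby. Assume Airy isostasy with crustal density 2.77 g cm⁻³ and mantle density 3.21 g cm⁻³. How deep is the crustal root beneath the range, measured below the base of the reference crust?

In Airy isostatic equilibrium: the weight of the topography is balanced by the buoyancy of the root, ρ_c h = (ρ_m − ρ_c) r.
r = h · ρ_c / (ρ_m − ρ_c) = 1471 m × 2.77 / (3.21 − 2.77) = 9260 m.

9260 m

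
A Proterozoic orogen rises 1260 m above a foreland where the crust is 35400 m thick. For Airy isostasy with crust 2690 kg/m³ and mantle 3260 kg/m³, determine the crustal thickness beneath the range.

Root depth r = h ρ_c / (ρ_m − ρ_c) = 1260 m × 2690 / 570 = 5946 m.
Total thickness = T + h + r = 35400 m + 1260 m + 5946 m = 42600 m.

42600 m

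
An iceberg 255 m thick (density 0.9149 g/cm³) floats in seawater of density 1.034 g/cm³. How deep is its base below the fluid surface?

226 m

Draft d = t ρ_obj/ρ_fluid = 255 m × 0.9149/1.034 = 226 m.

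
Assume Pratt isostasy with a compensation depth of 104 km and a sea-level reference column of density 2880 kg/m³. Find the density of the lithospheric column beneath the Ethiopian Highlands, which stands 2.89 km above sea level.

2800 kg/m³

Pratt balance: ρ_ref D = ρ (D + h).
ρ = ρ_ref D/(D + h) = 2880 × 104 km/(104 km + 2.89 km) = 2800 kg/m³.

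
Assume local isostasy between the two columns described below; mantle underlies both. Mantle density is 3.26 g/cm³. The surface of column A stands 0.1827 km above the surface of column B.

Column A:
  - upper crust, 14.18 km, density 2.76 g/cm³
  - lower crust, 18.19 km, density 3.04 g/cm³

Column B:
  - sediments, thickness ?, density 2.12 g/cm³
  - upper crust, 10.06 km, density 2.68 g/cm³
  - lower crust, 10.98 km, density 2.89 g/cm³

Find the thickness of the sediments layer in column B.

0.525 km

Take the compensation level at the base of the deeper column (depth z_c below the surface of column A) and equate Σ ρ_i t_i down to z_c; mantle fills any gap and the z_c terms cancel.
Column A: 14.18×2.76 + 18.19×3.04 + (z_c − 32.37)×3.26
Column B: 0.1827×0 + x×2.12 + 10.06×2.68 + 10.98×2.89 + (z_c − 0.1827 − 21.04 − x)×3.26
The z_c×3.26 term appears on both sides and cancels. Collect the known terms of each column as K = Σ(ρt)_known − 3.26 × (depth of known layers): K_A = 94.4344 − 3.26×32.37 = −11.0918; K_B = 58.693 − 3.26×(0.1827 + 21.04) = −10.493002.
Balance: K_A = K_B − x×(3.26 − 2.12), so x = (K_B − K_A)/(3.26 − 2.12) = 0.598798/1.14 = 0.525 km.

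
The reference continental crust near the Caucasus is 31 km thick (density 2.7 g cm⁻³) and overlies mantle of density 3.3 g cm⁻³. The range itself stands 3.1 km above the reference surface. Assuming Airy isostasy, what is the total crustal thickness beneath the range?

Root depth r = h ρ_c / (ρ_m − ρ_c) = 3.1 km × 2.7 / 0.6 = 13.95 km.
Total thickness = T + h + r = 31 km + 3.1 km + 13.95 km = 48 km.

48 km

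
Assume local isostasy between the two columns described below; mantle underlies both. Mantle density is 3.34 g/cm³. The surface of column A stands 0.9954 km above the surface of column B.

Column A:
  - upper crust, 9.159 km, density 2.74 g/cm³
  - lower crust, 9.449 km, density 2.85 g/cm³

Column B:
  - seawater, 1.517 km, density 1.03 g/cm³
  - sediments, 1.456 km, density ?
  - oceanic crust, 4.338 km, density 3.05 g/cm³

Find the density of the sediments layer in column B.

Take the compensation level at the base of the deeper column (depth z_c below the surface of column A) and equate Σ ρ_i t_i down to z_c; mantle fills any gap and the z_c terms cancel.
Column A: 9.159×2.74 + 9.449×2.85 + (z_c − 18.608)×3.34
Column B: 0.9954×0 + 1.517×1.03 + 1.456×ρ + 4.338×3.05 + (z_c − 0.9954 − 7.311)×3.34
The z_c×3.34 term appears on both sides and cancels. Collect the known terms of each column as K = Σ(ρt)_known − 3.34 × (depth of known layers): K_A = 52.02531 − 3.34×18.608 = −10.12541; K_B = 14.79341 − 3.34×(0.9954 + 7.311) = −12.949966.
Balance: K_A = K_B + 1.456×ρ, so ρ = (K_A − K_B)/1.456 = 2.82456/1.456 = 1.94 g/cm³.

1.94 g/cm³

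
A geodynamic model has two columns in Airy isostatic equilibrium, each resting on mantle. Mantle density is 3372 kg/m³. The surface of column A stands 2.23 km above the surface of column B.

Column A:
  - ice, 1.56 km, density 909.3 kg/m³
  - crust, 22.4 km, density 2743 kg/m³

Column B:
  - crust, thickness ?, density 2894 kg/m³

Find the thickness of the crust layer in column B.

21.8 km

Take the compensation level at the base of the deeper column (depth z_c below the surface of column A) and equate Σ ρ_i t_i down to z_c; mantle fills any gap and the z_c terms cancel.
Column A: 1.56×909.3 + 22.4×2743 + (z_c − 23.96)×3372
Column B: 2.23×0 + x×2894 + (z_c − 2.23 − 0 − x)×3372
The z_c×3372 term appears on both sides and cancels. Collect the known terms of each column as K = Σ(ρt)_known − 3372 × (depth of known layers): K_A = 62861.708 − 3372×23.96 = −17931.412; K_B = 0 − 3372×(2.23 + 0) = −7519.56.
Balance: K_A = K_B − x×(3372 − 2894), so x = (K_B − K_A)/(3372 − 2894) = 10411.9/478 = 21.8 km.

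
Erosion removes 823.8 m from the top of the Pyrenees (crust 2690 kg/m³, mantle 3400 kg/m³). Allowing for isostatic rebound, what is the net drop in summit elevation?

Rebound u = e ρ_c/ρ_m = 823.8 m × 2690/3400 = 651.8 m.
Net surface drop = e − u = 823.8 m − 651.8 m = e (ρ_m − ρ_c)/ρ_m = 172 m.

172 m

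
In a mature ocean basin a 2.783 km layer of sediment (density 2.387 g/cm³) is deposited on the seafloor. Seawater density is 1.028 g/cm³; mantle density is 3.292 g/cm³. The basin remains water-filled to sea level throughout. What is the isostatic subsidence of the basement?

Submarine loading: the sediment displaces seawater, and the subsidence is in turn flooded, so s (ρ_m − ρ_w) = t (ρ_sed − ρ_w).
s = 2.783 km × (2.387 − 1.028) / (3.292 − 1.028) = 1.67 km.

1.67 km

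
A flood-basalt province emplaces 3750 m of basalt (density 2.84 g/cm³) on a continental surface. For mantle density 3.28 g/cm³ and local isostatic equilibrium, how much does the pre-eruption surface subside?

3250 m

Subaerial loading: s = t ρ_load / ρ_m.
s = 3750 m × 2.84/3.28 = 3250 m.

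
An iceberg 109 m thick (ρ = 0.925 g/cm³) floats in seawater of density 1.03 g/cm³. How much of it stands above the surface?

Floating equilibrium: submerged depth d = t ρ_obj/ρ_fluid = 109 m × 0.925/1.03 = 97.89 m.
Freeboard = t − d = 109 m − 97.89 m = 11.1 m.

11.1 m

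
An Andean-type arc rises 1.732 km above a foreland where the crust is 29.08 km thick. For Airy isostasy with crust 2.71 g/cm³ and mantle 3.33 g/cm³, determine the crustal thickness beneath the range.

Root depth r = h ρ_c / (ρ_m − ρ_c) = 1.732 km × 2.71 / 0.62 = 7.571 km.
Total thickness = T + h + r = 29.08 km + 1.732 km + 7.571 km = 38.4 km.

38.4 km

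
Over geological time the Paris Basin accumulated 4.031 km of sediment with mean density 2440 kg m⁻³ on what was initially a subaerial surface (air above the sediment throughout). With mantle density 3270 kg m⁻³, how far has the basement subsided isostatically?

3.01 km

Subaerial load: s = t ρ_sed / ρ_m = 4.031 km × 2440/3270 = 3.01 km.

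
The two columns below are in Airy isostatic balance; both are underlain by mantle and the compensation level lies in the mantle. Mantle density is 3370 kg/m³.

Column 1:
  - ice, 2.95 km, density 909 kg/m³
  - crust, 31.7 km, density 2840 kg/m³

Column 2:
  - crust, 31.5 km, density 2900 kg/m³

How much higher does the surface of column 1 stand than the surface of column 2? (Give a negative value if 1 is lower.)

For any compensation level in the mantle, the mantle terms cancel and isostasy reduces to e = (Σt_1 − Σt_2) − (Σ(ρt)_1 − Σ(ρt)_2) / ρ_m.
Σt_1 = 34.65 km; Σt_2 = 31.5 km; Σ(ρt)_1 = 92709.55; Σ(ρt)_2 = 91350 (in km·kg/m³).
e = (34.65 − 31.5) − (92709.55 − 91350) / 3370 = 2.75 km.

2.75 km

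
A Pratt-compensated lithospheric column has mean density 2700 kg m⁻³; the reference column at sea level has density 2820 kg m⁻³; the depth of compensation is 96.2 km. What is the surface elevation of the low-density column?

4.28 km

ρ_ref D = ρ (D + h) → h = D (ρ_ref − ρ)/ρ.
h = 96.2 km × (2820 − 2700)/2700 = 4.28 km.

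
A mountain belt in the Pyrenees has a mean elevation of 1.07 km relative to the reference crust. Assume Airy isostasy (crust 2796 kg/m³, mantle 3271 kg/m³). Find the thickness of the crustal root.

6.3 km

For local isostatic compensation: the weight of the topography is balanced by the buoyancy of the root, ρ_c h = (ρ_m − ρ_c) r.
r = h · ρ_c / (ρ_m − ρ_c) = 1.07 km × 2796 / (3271 − 2796) = 6.3 km.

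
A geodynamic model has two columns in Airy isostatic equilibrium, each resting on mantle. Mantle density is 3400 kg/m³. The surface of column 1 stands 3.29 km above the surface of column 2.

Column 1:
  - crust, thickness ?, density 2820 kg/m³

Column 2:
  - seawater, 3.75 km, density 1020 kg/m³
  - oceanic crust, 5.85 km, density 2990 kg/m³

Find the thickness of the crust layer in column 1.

Take the compensation level at the base of the deeper column (depth z_c below the surface of column 1) and equate Σ ρ_i t_i down to z_c; mantle fills any gap and the z_c terms cancel.
Column 1: x×2820 + (z_c − 0 − x)×3400
Column 2: 3.29×0 + 3.75×1020 + 5.85×2990 + (z_c − 3.29 − 9.6)×3400
The z_c×3400 term appears on both sides and cancels. Collect the known terms of each column as K = Σ(ρt)_known − 3400 × (depth of known layers): K_1 = 0 − 3400×0 = 0; K_2 = 21316.5 − 3400×(3.29 + 9.6) = −22509.5.
Balance: K_1 − x×(3400 − 2820) = K_2, so x = (K_1 − K_2)/(3400 − 2820) = 22509.5/580 = 38.8 km.

38.8 km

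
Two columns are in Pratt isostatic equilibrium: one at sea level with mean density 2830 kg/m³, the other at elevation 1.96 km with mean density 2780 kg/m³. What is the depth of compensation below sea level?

ρ_ref D = ρ (D + h) → D (ρ_ref − ρ) = ρ h.
D = ρ h/(ρ_ref − ρ) = 2780 × 1.96 km/(2830 − 2780) = 109 km.

109 km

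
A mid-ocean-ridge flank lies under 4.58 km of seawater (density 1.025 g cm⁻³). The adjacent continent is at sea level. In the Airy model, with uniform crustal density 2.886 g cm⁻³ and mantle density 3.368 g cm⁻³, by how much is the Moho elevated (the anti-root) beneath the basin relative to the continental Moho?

Balancing pressure at the compensation depth: replacing crust with seawater at the top is compensated by replacing crust with mantle at the base: d (ρ_c − ρ_w) = a (ρ_m − ρ_c).
a = d (ρ_c − ρ_w)/(ρ_m − ρ_c) = 4.58 km × 1.861/0.482 = 17.7 km.

17.7 km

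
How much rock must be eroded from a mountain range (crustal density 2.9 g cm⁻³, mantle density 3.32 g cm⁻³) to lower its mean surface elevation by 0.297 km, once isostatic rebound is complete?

Net drop Δ = e − u = e − e ρ_c/ρ_m = e (ρ_m − ρ_c)/ρ_m.
e = Δ ρ_m/(ρ_m − ρ_c) = 0.297 km × 3.32/0.42 = 2.35 km.

2.35 km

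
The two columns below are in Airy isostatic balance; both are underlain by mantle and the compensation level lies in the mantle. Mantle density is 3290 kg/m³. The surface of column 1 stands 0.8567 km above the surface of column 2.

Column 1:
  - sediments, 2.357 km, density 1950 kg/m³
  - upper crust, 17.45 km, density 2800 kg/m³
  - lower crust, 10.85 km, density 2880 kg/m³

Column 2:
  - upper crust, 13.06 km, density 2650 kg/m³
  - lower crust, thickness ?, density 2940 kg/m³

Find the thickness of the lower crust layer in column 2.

Take the compensation level at the base of the deeper column (depth z_c below the surface of column 1) and equate Σ ρ_i t_i down to z_c; mantle fills any gap and the z_c terms cancel.
Column 1: 2.357×1950 + 17.45×2800 + 10.85×2880 + (z_c − 30.657)×3290
Column 2: 0.8567×0 + 13.06×2650 + x×2940 + (z_c − 0.8567 − 13.06 − x)×3290
The z_c×3290 term appears on both sides and cancels. Collect the known terms of each column as K = Σ(ρt)_known − 3290 × (depth of known layers): K_1 = 84704.15 − 3290×30.657 = −16157.38; K_2 = 34609 − 3290×(0.8567 + 13.06) = −11176.943.
Balance: K_1 = K_2 − x×(3290 − 2940), so x = (K_2 − K_1)/(3290 − 2940) = 4980.44/350 = 14.2 km.

14.2 km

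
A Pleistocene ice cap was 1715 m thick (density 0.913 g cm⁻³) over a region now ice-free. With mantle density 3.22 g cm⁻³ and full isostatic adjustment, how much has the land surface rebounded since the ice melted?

486 m

Removing the load lets mantle flow back in; uplift u satisfies ρ_ice t = ρ_m u.
u = t ρ_ice/ρ_m = 1715 m × 0.913/3.22 = 486 m.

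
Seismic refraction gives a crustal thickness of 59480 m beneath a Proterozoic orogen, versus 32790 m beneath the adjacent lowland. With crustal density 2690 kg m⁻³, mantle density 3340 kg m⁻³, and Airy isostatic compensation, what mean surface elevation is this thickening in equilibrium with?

Excess crust Δ = 59480 m − 32790 m = 26690 m, split between elevation h and root r with h + r = Δ.
Airy balance ρ_c h = (ρ_m − ρ_c) r gives r = h ρ_c/(ρ_m − ρ_c), so h (1 + ρ_c/(ρ_m − ρ_c)) = Δ, i.e. h = Δ (ρ_m − ρ_c)/ρ_m.
h = 26690 m × 650/3340 = 5190 m.

5190 m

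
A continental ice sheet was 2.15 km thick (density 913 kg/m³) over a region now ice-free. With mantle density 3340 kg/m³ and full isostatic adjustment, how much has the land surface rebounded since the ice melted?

0.588 km

Removing the load lets mantle flow back in; uplift u satisfies ρ_ice t = ρ_m u.
u = t ρ_ice/ρ_m = 2.15 km × 913/3340 = 0.588 km.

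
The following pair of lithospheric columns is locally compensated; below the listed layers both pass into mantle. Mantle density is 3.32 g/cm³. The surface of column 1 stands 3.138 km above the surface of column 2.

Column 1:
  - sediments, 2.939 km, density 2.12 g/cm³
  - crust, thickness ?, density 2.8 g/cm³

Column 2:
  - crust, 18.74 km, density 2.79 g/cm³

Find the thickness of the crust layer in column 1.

32.4 km

Take the compensation level at the base of the deeper column (depth z_c below the surface of column 1) and equate Σ ρ_i t_i down to z_c; mantle fills any gap and the z_c terms cancel.
Column 1: 2.939×2.12 + x×2.8 + (z_c − 2.939 − x)×3.32
Column 2: 3.138×0 + 18.74×2.79 + (z_c − 3.138 − 18.74)×3.32
The z_c×3.32 term appears on both sides and cancels. Collect the known terms of each column as K = Σ(ρt)_known − 3.32 × (depth of known layers): K_1 = 6.23068 − 3.32×2.939 = −3.5268; K_2 = 52.2846 − 3.32×(3.138 + 18.74) = −20.35036.
Balance: K_1 − x×(3.32 − 2.8) = K_2, so x = (K_1 − K_2)/(3.32 − 2.8) = 16.8236/0.52 = 32.4 km.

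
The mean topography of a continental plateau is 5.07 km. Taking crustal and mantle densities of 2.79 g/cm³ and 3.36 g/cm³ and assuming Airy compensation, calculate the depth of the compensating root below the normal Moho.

For local isostatic compensation: the weight of the topography is balanced by the buoyancy of the root, ρ_c h = (ρ_m − ρ_c) r.
r = h · ρ_c / (ρ_m − ρ_c) = 5.07 km × 2.79 / (3.36 − 2.79) = 24.8 km.

24.8 km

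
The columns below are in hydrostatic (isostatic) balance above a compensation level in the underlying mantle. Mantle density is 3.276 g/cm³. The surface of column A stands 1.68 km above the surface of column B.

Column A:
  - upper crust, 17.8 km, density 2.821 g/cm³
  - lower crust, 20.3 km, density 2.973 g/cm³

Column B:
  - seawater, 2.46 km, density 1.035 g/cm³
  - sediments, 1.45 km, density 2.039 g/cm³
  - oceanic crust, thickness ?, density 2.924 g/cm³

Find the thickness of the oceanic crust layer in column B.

Take the compensation level at the base of the deeper column (depth z_c below the surface of column A) and equate Σ ρ_i t_i down to z_c; mantle fills any gap and the z_c terms cancel.
Column A: 17.8×2.821 + 20.3×2.973 + (z_c − 38.1)×3.276
Column B: 1.68×0 + 2.46×1.035 + 1.45×2.039 + x×2.924 + (z_c − 1.68 − 3.91 − x)×3.276
The z_c×3.276 term appears on both sides and cancels. Collect the known terms of each column as K = Σ(ρt)_known − 3.276 × (depth of known layers): K_A = 110.5657 − 3.276×38.1 = −14.2499; K_B = 5.50265 − 3.276×(1.68 + 3.91) = −12.81019.
Balance: K_A = K_B − x×(3.276 − 2.924), so x = (K_B − K_A)/(3.276 − 2.924) = 1.43971/0.352 = 4.09 km.

4.09 km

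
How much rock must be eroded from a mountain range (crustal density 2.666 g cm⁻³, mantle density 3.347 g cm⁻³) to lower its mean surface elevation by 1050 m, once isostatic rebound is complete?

5160 m

Net drop Δ = e − u = e − e ρ_c/ρ_m = e (ρ_m − ρ_c)/ρ_m.
e = Δ ρ_m/(ρ_m − ρ_c) = 1050 m × 3.347/0.681 = 5160 m.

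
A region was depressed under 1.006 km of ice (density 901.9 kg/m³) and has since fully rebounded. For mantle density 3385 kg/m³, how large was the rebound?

0.268 km

Removing the load lets mantle flow back in; uplift u satisfies ρ_ice t = ρ_m u.
u = t ρ_ice/ρ_m = 1.006 km × 901.9/3385 = 0.268 km.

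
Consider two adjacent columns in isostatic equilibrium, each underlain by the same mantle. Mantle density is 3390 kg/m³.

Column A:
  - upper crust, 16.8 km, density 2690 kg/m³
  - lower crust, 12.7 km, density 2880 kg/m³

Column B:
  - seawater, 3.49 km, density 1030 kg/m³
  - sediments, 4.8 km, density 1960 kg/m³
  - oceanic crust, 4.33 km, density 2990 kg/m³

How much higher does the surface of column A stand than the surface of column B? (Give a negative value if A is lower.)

0.414 km

For any compensation level in the mantle, the mantle terms cancel and isostasy reduces to e = (Σt_A − Σt_B) − (Σ(ρt)_A − Σ(ρt)_B) / ρ_m.
Σt_A = 29.5 km; Σt_B = 12.62 km; Σ(ρt)_A = 81768; Σ(ρt)_B = 25949.4 (in km·kg/m³).
e = (29.5 − 12.62) − (81768 − 25949.4) / 3390 = 0.414 km.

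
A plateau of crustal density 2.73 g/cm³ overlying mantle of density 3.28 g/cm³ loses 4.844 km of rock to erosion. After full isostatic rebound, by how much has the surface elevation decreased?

Rebound u = e ρ_c/ρ_m = 4.844 km × 2.73/3.28 = 4.032 km.
Net surface drop = e − u = 4.844 km − 4.032 km = e (ρ_m − ρ_c)/ρ_m = 0.812 km.

0.812 km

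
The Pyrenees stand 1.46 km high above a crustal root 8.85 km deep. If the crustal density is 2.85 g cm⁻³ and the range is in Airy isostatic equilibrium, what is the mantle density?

Airy balance: ρ_c h = (ρ_m − ρ_c) r → ρ_m = ρ_c (1 + h/r).
ρ_m = 2.85 × (1 + 1.46 km/8.85 km) = 3.32 g cm⁻³.

3.32 g cm⁻³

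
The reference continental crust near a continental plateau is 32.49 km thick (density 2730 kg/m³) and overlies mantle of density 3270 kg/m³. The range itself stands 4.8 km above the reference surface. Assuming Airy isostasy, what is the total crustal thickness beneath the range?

Root depth r = h ρ_c / (ρ_m − ρ_c) = 4.8 km × 2730 / 540 = 24.27 km.
Total thickness = T + h + r = 32.49 km + 4.8 km + 24.27 km = 61.6 km.

61.6 km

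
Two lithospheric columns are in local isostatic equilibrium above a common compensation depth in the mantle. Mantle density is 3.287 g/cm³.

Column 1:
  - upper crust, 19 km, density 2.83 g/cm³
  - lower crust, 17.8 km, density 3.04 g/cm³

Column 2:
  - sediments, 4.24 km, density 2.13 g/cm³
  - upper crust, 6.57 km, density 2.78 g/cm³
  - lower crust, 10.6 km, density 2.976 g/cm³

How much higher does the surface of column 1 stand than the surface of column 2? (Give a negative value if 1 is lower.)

0.47 km

For any compensation level in the mantle, the mantle terms cancel and isostasy reduces to e = (Σt_1 − Σt_2) − (Σ(ρt)_1 − Σ(ρt)_2) / ρ_m.
Σt_1 = 36.8 km; Σt_2 = 21.41 km; Σ(ρt)_1 = 107.882; Σ(ρt)_2 = 58.8414 (in km·g/cm³).
e = (36.8 − 21.41) − (107.882 − 58.8414) / 3.287 = 0.47 km.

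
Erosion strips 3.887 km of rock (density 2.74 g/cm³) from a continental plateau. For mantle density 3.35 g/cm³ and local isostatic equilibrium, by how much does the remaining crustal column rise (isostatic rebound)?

3.18 km

Unloading: uplift u = e ρ_c/ρ_m = 3.887 km × 2.74/3.35 = 3.18 km.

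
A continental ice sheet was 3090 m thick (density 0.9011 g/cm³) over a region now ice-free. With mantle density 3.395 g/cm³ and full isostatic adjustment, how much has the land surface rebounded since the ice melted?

820 m

Removing the load lets mantle flow back in; uplift u satisfies ρ_ice t = ρ_m u.
u = t ρ_ice/ρ_m = 3090 m × 0.9011/3.395 = 820 m.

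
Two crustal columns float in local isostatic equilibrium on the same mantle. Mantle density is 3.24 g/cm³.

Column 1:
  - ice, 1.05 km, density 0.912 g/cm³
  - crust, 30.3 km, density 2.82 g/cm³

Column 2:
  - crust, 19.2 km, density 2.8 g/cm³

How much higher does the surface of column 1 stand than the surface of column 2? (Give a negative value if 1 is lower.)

For any compensation level in the mantle, the mantle terms cancel and isostasy reduces to e = (Σt_1 − Σt_2) − (Σ(ρt)_1 − Σ(ρt)_2) / ρ_m.
Σt_1 = 31.35 km; Σt_2 = 19.2 km; Σ(ρt)_1 = 86.4036; Σ(ρt)_2 = 53.76 (in km·g/cm³).
e = (31.35 − 19.2) − (86.4036 − 53.76) / 3.24 = 2.07 km.

2.07 km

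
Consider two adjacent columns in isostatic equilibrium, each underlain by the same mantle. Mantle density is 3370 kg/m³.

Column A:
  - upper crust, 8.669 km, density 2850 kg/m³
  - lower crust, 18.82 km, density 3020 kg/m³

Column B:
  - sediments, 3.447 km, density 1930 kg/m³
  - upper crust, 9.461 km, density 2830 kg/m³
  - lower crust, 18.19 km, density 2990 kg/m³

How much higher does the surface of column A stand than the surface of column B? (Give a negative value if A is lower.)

−1.75 km

For any compensation level in the mantle, the mantle terms cancel and isostasy reduces to e = (Σt_A − Σt_B) − (Σ(ρt)_A − Σ(ρt)_B) / ρ_m.
Σt_A = 27.489 km; Σt_B = 31.098 km; Σ(ρt)_A = 81543.05; Σ(ρt)_B = 87815.44 (in km·kg/m³).
e = (27.489 − 31.098) − (81543.05 − 87815.44) / 3370 = −1.75 km.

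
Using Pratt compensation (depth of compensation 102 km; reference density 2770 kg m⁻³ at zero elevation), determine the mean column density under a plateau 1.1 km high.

Pratt balance: ρ_ref D = ρ (D + h).
ρ = ρ_ref D/(D + h) = 2770 × 102 km/(102 km + 1.1 km) = 2740 kg m⁻³.

2740 kg m⁻³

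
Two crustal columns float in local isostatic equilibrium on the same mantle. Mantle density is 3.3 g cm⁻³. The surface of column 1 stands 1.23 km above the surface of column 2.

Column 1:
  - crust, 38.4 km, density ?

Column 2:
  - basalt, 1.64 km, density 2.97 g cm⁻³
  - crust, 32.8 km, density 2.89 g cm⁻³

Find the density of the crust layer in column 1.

2.83 g cm⁻³

Take the compensation level at the base of the deeper column (depth z_c below the surface of column 1) and equate Σ ρ_i t_i down to z_c; mantle fills any gap and the z_c terms cancel.
Column 1: 38.4×ρ + (z_c − 38.4)×3.3
Column 2: 1.23×0 + 1.64×2.97 + 32.8×2.89 + (z_c − 1.23 − 34.44)×3.3
The z_c×3.3 term appears on both sides and cancels. Collect the known terms of each column as K = Σ(ρt)_known − 3.3 × (depth of known layers): K_1 = 0 − 3.3×38.4 = −126.72; K_2 = 99.6628 − 3.3×(1.23 + 34.44) = −18.0482.
Balance: K_1 + 38.4×ρ = K_2, so ρ = (K_2 − K_1)/38.4 = 108.672/38.4 = 2.83 g cm⁻³.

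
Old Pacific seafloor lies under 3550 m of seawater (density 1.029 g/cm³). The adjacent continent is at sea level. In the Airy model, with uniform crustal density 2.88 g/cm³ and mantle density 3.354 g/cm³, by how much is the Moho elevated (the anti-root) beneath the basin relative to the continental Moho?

13900 m

For local isostatic compensation: replacing crust with seawater at the top is compensated by replacing crust with mantle at the base: d (ρ_c − ρ_w) = a (ρ_m − ρ_c).
a = d (ρ_c − ρ_w)/(ρ_m − ρ_c) = 3550 m × 1.851/0.474 = 13900 m.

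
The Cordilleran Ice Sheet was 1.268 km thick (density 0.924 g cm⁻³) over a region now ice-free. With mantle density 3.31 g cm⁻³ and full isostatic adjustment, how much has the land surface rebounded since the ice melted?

0.354 km

Removing the load lets mantle flow back in; uplift u satisfies ρ_ice t = ρ_m u.
u = t ρ_ice/ρ_m = 1.268 km × 0.924/3.31 = 0.354 km.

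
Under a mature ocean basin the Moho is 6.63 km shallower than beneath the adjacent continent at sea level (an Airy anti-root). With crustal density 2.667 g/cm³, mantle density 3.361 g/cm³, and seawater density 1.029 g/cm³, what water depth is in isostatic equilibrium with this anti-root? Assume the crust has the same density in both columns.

Replacing a thickness d of crust by seawater at the top must be balanced by replacing crust with mantle at the base: d (ρ_c − ρ_w) = a (ρ_m − ρ_c).
d = a (ρ_m − ρ_c)/(ρ_c − ρ_w) = 6.63 km × 0.694/1.638 = 2.81 km.

2.81 km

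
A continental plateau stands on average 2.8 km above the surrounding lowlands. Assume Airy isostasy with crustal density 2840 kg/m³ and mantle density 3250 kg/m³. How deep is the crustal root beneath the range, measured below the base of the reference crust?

19.4 km

Equating mass per unit area of the two columns: the weight of the topography is balanced by the buoyancy of the root, ρ_c h = (ρ_m − ρ_c) r.
r = h · ρ_c / (ρ_m − ρ_c) = 2.8 km × 2840 / (3250 − 2840) = 19.4 km.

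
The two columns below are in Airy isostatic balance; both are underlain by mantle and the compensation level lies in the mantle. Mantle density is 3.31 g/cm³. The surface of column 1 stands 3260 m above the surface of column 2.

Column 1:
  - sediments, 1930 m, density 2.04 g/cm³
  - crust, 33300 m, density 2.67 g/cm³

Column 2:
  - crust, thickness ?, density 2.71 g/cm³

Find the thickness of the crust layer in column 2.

Take the compensation level at the base of the deeper column (depth z_c below the surface of column 1) and equate Σ ρ_i t_i down to z_c; mantle fills any gap and the z_c terms cancel.
Column 1: 1930×2.04 + 33300×2.67 + (z_c − 35230)×3.31
Column 2: 3260×0 + x×2.71 + (z_c − 3260 − 0 − x)×3.31
The z_c×3.31 term appears on both sides and cancels. Collect the known terms of each column as K = Σ(ρt)_known − 3.31 × (depth of known layers): K_1 = 92848.2 − 3.31×35230 = −23763.1; K_2 = 0 − 3.31×(3260 + 0) = −10790.6.
Balance: K_1 = K_2 − x×(3.31 − 2.71), so x = (K_2 − K_1)/(3.31 − 2.71) = 12972.5/0.6 = 21600 m.

21600 m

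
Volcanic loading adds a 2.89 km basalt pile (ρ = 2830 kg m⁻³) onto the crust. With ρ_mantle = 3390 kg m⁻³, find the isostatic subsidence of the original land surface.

Subaerial loading: s = t ρ_load / ρ_m.
s = 2.89 km × 2830/3390 = 2.41 km.

2.41 km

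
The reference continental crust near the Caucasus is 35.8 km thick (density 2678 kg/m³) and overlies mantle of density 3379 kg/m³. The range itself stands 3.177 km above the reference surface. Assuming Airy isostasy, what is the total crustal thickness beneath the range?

51.1 km

Root depth r = h ρ_c / (ρ_m − ρ_c) = 3.177 km × 2678 / 701 = 12.14 km.
Total thickness = T + h + r = 35.8 km + 3.177 km + 12.14 km = 51.1 km.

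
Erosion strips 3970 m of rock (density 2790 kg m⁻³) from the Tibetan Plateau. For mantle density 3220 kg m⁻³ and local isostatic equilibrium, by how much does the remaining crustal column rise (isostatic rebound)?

3440 m

Unloading: uplift u = e ρ_c/ρ_m = 3970 m × 2790/3220 = 3440 m.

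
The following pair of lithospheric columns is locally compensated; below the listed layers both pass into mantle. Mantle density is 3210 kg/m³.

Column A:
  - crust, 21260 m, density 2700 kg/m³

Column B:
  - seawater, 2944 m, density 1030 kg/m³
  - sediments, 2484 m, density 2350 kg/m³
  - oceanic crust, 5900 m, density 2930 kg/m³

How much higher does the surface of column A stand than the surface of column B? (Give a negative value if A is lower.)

For any compensation level in the mantle, the mantle terms cancel and isostasy reduces to e = (Σt_A − Σt_B) − (Σ(ρt)_A − Σ(ρt)_B) / ρ_m.
Σt_A = 21260 m; Σt_B = 11328 m; Σ(ρt)_A = 57402000; Σ(ρt)_B = 26156720 (in m·kg/m³).
e = (21260 − 11328) − (57402000 − 26156720) / 3210 = 198 m.

198 m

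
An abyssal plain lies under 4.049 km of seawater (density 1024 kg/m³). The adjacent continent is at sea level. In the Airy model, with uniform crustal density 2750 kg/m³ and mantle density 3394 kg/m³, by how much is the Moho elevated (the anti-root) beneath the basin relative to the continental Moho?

10.9 km

Isostatic balance requires: replacing crust with seawater at the top is compensated by replacing crust with mantle at the base: d (ρ_c − ρ_w) = a (ρ_m − ρ_c).
a = d (ρ_c − ρ_w)/(ρ_m − ρ_c) = 4.049 km × 1726/644 = 10.9 km.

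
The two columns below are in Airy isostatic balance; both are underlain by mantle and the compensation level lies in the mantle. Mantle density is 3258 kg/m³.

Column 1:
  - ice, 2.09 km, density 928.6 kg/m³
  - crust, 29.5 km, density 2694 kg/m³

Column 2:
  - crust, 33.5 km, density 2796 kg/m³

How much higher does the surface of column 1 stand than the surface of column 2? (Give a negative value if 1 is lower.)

For any compensation level in the mantle, the mantle terms cancel and isostasy reduces to e = (Σt_1 − Σt_2) − (Σ(ρt)_1 − Σ(ρt)_2) / ρ_m.
Σt_1 = 31.59 km; Σt_2 = 33.5 km; Σ(ρt)_1 = 81413.774; Σ(ρt)_2 = 93666 (in km·kg/m³).
e = (31.59 − 33.5) − (81413.774 − 93666) / 3258 = 1.85 km.

1.85 km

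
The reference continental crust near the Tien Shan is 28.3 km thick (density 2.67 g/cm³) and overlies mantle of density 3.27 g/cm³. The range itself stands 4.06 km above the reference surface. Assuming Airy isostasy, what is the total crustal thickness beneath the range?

Root depth r = h ρ_c / (ρ_m − ρ_c) = 4.06 km × 2.67 / 0.6 = 18.07 km.
Total thickness = T + h + r = 28.3 km + 4.06 km + 18.07 km = 50.4 km.

50.4 km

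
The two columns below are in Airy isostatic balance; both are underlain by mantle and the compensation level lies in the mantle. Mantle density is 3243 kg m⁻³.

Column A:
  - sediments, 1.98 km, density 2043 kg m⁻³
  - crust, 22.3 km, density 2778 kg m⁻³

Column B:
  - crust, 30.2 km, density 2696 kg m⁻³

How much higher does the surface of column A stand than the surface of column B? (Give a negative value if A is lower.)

−1.16 km

For any compensation level in the mantle, the mantle terms cancel and isostasy reduces to e = (Σt_A − Σt_B) − (Σ(ρt)_A − Σ(ρt)_B) / ρ_m.
Σt_A = 24.28 km; Σt_B = 30.2 km; Σ(ρt)_A = 65994.54; Σ(ρt)_B = 81419.2 (in km·kg m⁻³).
e = (24.28 − 30.2) − (65994.54 − 81419.2) / 3243 = −1.16 km.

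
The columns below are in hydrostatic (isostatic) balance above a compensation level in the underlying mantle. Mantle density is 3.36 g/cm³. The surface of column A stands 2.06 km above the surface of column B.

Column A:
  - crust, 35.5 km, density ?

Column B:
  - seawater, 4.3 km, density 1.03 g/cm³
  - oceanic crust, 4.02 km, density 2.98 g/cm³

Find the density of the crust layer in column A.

Take the compensation level at the base of the deeper column (depth z_c below the surface of column A) and equate Σ ρ_i t_i down to z_c; mantle fills any gap and the z_c terms cancel.
Column A: 35.5×ρ + (z_c − 35.5)×3.36
Column B: 2.06×0 + 4.3×1.03 + 4.02×2.98 + (z_c − 2.06 − 8.32)×3.36
The z_c×3.36 term appears on both sides and cancels. Collect the known terms of each column as K = Σ(ρt)_known − 3.36 × (depth of known layers): K_A = 0 − 3.36×35.5 = −119.28; K_B = 16.4086 − 3.36×(2.06 + 8.32) = −18.4682.
Balance: K_A + 35.5×ρ = K_B, so ρ = (K_B − K_A)/35.5 = 100.812/35.5 = 2.84 g/cm³.

2.84 g/cm³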